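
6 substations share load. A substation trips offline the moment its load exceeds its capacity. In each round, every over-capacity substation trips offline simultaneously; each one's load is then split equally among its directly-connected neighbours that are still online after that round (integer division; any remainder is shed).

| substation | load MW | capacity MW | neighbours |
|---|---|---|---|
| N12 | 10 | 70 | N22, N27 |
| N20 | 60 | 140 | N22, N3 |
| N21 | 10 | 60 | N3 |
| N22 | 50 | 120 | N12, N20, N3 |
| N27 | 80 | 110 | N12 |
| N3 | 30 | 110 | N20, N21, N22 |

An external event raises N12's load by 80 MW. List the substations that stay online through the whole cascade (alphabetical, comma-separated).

N20, N21, N22, N3

Round 1 — N12 at 90 > 70. N12 trips offline.
  N12 sheds 90 MW to N22, N27: 45 each.
    N22: 50+45 = 95 ≤ 120
    N27: 80+45 = 125 > 110
Round 2 — N27 trips offline.
  N27 sheds 125 MW: no online neighbours, lost.
No further trips.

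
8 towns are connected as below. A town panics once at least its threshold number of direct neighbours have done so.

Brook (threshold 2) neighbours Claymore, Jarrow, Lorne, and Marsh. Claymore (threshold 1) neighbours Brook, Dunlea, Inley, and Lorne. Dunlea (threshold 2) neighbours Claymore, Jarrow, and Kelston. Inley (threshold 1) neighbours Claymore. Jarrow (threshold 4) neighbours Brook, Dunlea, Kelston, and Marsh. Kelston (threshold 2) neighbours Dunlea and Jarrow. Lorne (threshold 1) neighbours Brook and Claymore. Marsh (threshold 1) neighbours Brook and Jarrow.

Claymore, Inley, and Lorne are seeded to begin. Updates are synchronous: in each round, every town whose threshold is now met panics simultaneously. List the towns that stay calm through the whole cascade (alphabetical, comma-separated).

Dunlea, Jarrow, Kelston

Round 1 — Claymore, Inley, Lorne panic (initial).
Round 2 — checking thresholds:
  Brook: 2 of 4 neighbours ≥ 2, panics.
  Dunlea: 1 of 3 neighbours < 2, not yet.
Round 3 — checking thresholds:
  Dunlea: 1 of 3 neighbours < 2, not yet.
  Jarrow: 1 of 4 neighbours < 4, not yet.
  Marsh: 1 of 2 neighbours ≥ 1, panics.
Round 4 — no new panics; cascade stops.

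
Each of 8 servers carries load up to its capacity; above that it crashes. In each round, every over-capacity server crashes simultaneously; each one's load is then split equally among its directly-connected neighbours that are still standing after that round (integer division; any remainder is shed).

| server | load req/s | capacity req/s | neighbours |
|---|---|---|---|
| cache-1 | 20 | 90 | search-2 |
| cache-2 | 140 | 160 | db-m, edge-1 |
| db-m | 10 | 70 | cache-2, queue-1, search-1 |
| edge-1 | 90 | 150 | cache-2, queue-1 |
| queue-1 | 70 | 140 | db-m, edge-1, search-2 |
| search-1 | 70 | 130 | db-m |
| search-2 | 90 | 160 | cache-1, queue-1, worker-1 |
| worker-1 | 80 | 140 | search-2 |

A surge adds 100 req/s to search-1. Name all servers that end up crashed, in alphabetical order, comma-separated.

cache-1, cache-2, db-m, edge-1, queue-1, search-1, search-2, worker-1

Round 1 — search-1 at 170 > 130. search-1 crashes.
  search-1 sheds 170 req/s to db-m: 170 each.
    db-m: 10+170 = 180 > 70
Round 2 — db-m crashes.
  db-m sheds 180 req/s to cache-2, queue-1: 90 each.
    cache-2: 140+90 = 230 > 160
    queue-1: 70+90 = 160 > 140
Round 3 — cache-2, queue-1 crash.
  cache-2 sheds 230 req/s to edge-1: 230 each.
    edge-1: 90+230 = 320 > 150
  queue-1 sheds 160 req/s to edge-1, search-2: 80 each.
    edge-1: 320+80 = 400 > 150
    search-2: 90+80 = 170 > 160
Round 4 — edge-1, search-2 crash.
  edge-1 sheds 400 req/s: no online neighbours, lost.
  search-2 sheds 170 req/s to cache-1, worker-1: 85 each.
    cache-1: 20+85 = 105 > 90
    worker-1: 80+85 = 165 > 140
Round 5 — cache-1, worker-1 crash.
  cache-1 sheds 105 req/s: no online neighbours, lost.
  worker-1 sheds 165 req/s: no online neighbours, lost.
No further crashes.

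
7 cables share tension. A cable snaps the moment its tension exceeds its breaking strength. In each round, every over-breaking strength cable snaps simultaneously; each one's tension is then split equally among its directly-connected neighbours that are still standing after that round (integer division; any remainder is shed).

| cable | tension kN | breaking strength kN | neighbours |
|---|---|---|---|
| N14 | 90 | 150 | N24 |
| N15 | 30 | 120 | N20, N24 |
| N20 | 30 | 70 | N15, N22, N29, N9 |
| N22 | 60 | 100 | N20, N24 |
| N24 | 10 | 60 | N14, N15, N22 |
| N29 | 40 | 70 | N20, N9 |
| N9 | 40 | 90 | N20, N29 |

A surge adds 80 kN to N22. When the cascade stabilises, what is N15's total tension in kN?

Round 1 — N22 at 140 > 100. N22 snaps.
  N22 sheds 140 kN to N20, N24: 70 each.
    N20: 30+70 = 100 > 70
    N24: 10+70 = 80 > 60
Round 2 — N20, N24 snap.
  N20 sheds 100 kN to N15, N29, N9: 33 each (1 lost).
    N15: 30+33 = 63 ≤ 120
    N29: 40+33 = 73 > 70
    N9: 40+33 = 73 ≤ 90
  N24 sheds 80 kN to N14, N15: 40 each.
    N14: 90+40 = 130 ≤ 150
    N15: 63+40 = 103 ≤ 120
Round 3 — N29 snaps.
  N29 sheds 73 kN to N9: 73 each.
    N9: 73+73 = 146 > 90
Round 4 — N9 snaps.
  N9 sheds 146 kN: no online neighbours, lost.
No further breaks.

103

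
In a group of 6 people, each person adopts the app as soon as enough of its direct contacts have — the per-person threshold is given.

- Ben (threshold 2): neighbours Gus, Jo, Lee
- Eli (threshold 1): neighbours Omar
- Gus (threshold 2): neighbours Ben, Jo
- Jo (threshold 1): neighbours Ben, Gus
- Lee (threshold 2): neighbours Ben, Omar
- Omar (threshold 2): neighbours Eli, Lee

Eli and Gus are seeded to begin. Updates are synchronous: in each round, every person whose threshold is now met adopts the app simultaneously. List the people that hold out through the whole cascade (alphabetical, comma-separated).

Round 1 — Eli, Gus adopt the app (initial).
Round 2 — checking thresholds:
  Ben: 1 of 3 neighbours < 2, below threshold.
  Jo: 1 of 2 neighbours ≥ 1, adopts the app.
  Omar: 1 of 2 neighbours < 2, below threshold.
Round 3 — checking thresholds:
  Ben: 2 of 3 neighbours ≥ 2, adopts the app.
  Omar: 1 of 2 neighbours < 2, below threshold.
Round 4 — no new adoptions; cascade stops.

Lee, Omar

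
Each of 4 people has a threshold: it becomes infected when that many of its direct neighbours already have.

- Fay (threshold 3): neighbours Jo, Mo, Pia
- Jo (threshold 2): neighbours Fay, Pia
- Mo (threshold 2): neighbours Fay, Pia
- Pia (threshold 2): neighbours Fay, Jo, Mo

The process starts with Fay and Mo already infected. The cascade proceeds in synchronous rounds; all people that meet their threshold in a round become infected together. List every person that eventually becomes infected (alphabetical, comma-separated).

Round 1 — Fay, Mo become infected (initial).
Round 2 — checking thresholds:
  Jo: 1 of 2 neighbours < 2, below threshold.
  Pia: 2 of 3 neighbours ≥ 2, becomes infected.
Round 3 — checking thresholds:
  Jo: 2 of 2 neighbours ≥ 2, becomes infected.
Round 4 — no new infections; cascade stops.

Fay, Jo, Mo, Pia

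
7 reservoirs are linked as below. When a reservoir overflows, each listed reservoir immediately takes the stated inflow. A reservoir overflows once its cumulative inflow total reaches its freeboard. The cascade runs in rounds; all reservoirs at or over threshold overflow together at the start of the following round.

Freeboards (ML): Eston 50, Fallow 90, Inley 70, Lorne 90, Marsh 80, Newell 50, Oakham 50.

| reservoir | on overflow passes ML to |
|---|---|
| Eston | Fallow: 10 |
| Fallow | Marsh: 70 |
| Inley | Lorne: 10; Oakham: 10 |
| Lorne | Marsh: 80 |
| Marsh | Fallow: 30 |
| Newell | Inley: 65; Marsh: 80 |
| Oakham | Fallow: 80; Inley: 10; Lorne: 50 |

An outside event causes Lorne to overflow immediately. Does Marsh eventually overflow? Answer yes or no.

yes

Round 1 — Lorne overflows (initial).
  Marsh: +80 → 80 ≥ 80
Round 2 — Marsh overflows.
  Fallow: +30 → 30 < 90
No further overflows.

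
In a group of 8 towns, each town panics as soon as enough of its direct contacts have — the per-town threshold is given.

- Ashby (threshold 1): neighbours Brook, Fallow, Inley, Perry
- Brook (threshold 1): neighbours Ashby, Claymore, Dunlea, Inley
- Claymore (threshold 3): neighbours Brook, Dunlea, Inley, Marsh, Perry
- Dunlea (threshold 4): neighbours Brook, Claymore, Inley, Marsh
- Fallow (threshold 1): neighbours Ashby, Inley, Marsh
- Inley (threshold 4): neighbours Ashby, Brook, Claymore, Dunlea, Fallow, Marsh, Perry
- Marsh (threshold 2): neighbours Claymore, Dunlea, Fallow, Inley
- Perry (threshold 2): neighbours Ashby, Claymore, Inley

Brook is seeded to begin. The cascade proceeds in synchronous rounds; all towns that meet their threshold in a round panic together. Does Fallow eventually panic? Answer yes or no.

yes

Round 1 — Brook panics (initial).
Round 2 — checking thresholds:
  Ashby: 1 of 4 neighbours ≥ 1, panics.
  Claymore: 1 of 5 neighbours < 3, holds.
  Dunlea: 1 of 4 neighbours < 4, holds.
  Inley: 1 of 7 neighbours < 4, holds.
Round 3 — checking thresholds:
  Claymore: 1 of 5 neighbours < 3, holds.
  Dunlea: 1 of 4 neighbours < 4, holds.
  Fallow: 1 of 3 neighbours ≥ 1, panics.
  Inley: 2 of 7 neighbours < 4, holds.
  Perry: 1 of 3 neighbours < 2, holds.
Round 4 — no new panics; cascade stops.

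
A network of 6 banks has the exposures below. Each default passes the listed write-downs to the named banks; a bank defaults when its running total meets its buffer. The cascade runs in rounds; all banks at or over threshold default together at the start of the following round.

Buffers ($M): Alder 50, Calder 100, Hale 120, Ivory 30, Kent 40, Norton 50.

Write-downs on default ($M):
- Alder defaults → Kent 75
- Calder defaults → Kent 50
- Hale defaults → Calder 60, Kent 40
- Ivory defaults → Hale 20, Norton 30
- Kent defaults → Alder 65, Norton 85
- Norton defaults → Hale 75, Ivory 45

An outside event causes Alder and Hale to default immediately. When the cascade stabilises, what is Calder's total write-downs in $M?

Round 1 — Alder, Hale default (initial).
  Calder: +60 → 60 < 100
  Kent: +75+40 → 115 ≥ 40
Round 2 — Kent defaults.
  Norton: +85 → 85 ≥ 50
Round 3 — Norton defaults.
  Ivory: +45 → 45 ≥ 30
Round 4 — Ivory defaults.
No further defaults.

60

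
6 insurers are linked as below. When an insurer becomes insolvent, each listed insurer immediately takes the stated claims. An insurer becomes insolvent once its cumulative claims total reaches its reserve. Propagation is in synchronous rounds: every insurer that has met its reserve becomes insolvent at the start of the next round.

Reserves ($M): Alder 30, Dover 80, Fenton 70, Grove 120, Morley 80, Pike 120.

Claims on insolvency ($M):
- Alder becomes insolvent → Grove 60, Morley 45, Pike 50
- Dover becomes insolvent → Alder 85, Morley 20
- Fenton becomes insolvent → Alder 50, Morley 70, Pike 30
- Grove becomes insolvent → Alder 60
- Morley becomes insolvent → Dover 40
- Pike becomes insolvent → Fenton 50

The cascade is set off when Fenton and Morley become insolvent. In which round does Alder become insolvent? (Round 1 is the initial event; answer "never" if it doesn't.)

2

Round 1 — Fenton, Morley become insolvent (initial).
  Alder: +50 → 50 ≥ 30
  Dover: +40 → 40 < 80
  Pike: +30 → 30 < 120
Round 2 — Alder becomes insolvent.
  Grove: +60 → 60 < 120
  Pike: +50 → 80 < 120
No further insolvencies.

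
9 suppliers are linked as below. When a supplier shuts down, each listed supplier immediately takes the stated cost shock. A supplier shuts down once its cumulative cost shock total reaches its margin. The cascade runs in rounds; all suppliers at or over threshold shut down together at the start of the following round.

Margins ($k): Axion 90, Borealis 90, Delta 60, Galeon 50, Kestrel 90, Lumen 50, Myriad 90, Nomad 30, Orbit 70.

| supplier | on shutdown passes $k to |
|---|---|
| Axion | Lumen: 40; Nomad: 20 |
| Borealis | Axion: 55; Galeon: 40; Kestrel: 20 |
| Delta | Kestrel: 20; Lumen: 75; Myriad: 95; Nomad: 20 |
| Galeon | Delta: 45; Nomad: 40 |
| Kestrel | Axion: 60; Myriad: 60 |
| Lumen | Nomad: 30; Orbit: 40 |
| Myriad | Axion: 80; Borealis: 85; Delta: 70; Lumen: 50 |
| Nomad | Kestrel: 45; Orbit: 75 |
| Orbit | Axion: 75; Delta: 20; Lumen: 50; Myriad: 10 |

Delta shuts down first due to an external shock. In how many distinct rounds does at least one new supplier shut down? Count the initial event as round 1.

Round 1 — Delta shuts down (initial).
  Kestrel: +20 → 20 < 90
  Lumen: +75 → 75 ≥ 50
  Myriad: +95 → 95 ≥ 90
  Nomad: +20 → 20 < 30
Round 2 — Lumen, Myriad shut down.
  Axion: +80 → 80 < 90
  Borealis: +85 → 85 < 90
  Nomad: +30 → 50 ≥ 30
  Orbit: +40 → 40 < 70
Round 3 — Nomad shuts down.
  Kestrel: +45 → 65 < 90
  Orbit: +75 → 115 ≥ 70
Round 4 — Orbit shuts down.
  Axion: +75 → 155 ≥ 90
Round 5 — Axion shuts down.
No further shutdowns.

5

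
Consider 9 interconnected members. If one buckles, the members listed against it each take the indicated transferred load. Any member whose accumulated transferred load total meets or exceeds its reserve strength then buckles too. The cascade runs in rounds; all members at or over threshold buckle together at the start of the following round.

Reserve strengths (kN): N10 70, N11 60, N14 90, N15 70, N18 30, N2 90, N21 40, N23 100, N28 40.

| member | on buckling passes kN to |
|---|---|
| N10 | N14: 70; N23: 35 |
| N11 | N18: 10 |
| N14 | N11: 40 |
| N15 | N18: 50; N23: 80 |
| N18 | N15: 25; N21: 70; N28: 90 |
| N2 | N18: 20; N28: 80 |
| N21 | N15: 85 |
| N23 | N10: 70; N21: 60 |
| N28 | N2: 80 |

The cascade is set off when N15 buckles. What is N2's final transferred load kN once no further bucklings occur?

80

Round 1 — N15 buckles (initial).
  N18: +50 → 50 ≥ 30
  N23: +80 → 80 < 100
Round 2 — N18 buckles.
  N21: +70 → 70 ≥ 40
  N28: +90 → 90 ≥ 40
Round 3 — N21, N28 buckle.
  N2: +80 → 80 < 90
No further bucklings.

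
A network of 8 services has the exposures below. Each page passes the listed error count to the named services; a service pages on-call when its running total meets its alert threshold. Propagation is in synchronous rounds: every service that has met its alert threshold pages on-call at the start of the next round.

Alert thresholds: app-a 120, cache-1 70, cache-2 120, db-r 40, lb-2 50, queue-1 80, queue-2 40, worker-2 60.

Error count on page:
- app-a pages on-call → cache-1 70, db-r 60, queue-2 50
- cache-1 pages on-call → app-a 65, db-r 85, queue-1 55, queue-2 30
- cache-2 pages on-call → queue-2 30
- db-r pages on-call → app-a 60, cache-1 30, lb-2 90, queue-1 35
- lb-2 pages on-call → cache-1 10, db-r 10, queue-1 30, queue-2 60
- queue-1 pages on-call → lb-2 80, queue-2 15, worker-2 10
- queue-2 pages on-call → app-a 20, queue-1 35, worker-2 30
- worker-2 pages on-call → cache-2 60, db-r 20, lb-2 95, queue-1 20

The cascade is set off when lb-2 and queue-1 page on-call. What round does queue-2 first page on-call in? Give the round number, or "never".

Round 1 — lb-2, queue-1 page on-call (initial).
  cache-1: +10 → 10 < 70
  db-r: +10 → 10 < 40
  queue-2: +60+15 → 75 ≥ 40
  worker-2: +10 → 10 < 60
Round 2 — queue-2 pages on-call.
  app-a: +20 → 20 < 120
  worker-2: +30 → 40 < 60
No further pages.

2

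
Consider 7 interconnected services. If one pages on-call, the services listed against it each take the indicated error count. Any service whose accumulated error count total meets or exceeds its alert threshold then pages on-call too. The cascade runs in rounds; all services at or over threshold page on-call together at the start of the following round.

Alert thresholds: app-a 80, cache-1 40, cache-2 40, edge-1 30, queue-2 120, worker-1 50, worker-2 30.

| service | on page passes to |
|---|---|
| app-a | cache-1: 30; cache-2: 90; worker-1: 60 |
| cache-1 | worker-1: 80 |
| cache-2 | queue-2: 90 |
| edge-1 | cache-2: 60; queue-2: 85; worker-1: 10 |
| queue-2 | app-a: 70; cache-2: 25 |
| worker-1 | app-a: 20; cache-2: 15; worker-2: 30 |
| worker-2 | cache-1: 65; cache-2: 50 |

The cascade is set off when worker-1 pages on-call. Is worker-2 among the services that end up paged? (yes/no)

Round 1 — worker-1 pages on-call (initial).
  app-a: +20 → 20 < 80
  cache-2: +15 → 15 < 40
  worker-2: +30 → 30 ≥ 30
Round 2 — worker-2 pages on-call.
  cache-1: +65 → 65 ≥ 40
  cache-2: +50 → 65 ≥ 40
Round 3 — cache-1, cache-2 page on-call.
  queue-2: +90 → 90 < 120
No further pages.

yes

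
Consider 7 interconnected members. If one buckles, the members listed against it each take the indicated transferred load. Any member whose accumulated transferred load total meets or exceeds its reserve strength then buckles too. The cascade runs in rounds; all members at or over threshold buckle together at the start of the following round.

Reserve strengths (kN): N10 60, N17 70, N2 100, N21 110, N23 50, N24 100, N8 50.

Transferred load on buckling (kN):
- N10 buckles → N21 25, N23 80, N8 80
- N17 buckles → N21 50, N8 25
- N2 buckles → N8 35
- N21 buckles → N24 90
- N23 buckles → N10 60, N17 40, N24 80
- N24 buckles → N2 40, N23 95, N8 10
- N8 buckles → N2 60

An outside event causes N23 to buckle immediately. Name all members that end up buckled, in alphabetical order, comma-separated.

N10, N23, N8

Round 1 — N23 buckles (initial).
  N10: +60 → 60 ≥ 60
  N17: +40 → 40 < 70
  N24: +80 → 80 < 100
Round 2 — N10 buckles.
  N21: +25 → 25 < 110
  N8: +80 → 80 ≥ 50
Round 3 — N8 buckles.
  N2: +60 → 60 < 100
No further bucklings.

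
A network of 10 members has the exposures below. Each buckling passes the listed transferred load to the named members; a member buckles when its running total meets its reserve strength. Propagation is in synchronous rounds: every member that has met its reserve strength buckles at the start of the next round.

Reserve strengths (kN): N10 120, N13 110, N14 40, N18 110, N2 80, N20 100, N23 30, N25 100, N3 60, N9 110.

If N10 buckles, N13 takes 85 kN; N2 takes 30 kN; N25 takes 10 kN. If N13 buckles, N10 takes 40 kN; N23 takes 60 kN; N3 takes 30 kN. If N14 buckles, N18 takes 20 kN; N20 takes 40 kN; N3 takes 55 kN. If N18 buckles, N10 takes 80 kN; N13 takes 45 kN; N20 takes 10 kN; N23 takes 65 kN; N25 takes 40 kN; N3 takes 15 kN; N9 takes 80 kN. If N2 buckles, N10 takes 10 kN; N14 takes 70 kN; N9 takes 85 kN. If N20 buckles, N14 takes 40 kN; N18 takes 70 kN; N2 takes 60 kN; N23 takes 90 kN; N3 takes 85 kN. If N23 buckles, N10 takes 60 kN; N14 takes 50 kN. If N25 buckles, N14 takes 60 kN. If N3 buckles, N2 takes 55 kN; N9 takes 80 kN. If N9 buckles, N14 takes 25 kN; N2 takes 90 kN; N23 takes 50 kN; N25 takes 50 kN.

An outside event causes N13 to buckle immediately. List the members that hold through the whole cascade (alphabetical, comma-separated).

Round 1 — N13 buckles (initial).
  N10: +40 → 40 < 120
  N23: +60 → 60 ≥ 30
  N3: +30 → 30 < 60
Round 2 — N23 buckles.
  N10: +60 → 100 < 120
  N14: +50 → 50 ≥ 40
Round 3 — N14 buckles.
  N18: +20 → 20 < 110
  N20: +40 → 40 < 100
  N3: +55 → 85 ≥ 60
Round 4 — N3 buckles.
  N2: +55 → 55 < 80
  N9: +80 → 80 < 110
No further bucklings.

N10, N18, N2, N20, N25, N9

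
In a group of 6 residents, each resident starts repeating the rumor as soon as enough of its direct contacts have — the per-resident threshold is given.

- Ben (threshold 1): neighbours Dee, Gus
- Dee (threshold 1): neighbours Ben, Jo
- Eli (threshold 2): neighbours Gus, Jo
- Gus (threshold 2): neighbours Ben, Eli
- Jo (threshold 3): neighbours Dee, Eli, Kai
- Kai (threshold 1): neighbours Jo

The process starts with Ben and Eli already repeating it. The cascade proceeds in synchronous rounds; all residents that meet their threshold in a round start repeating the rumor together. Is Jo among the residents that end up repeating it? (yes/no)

Round 1 — Ben, Eli start repeating the rumor (initial).
Round 2 — checking thresholds:
  Dee: 1 of 2 neighbours ≥ 1, starts repeating the rumor.
  Gus: 2 of 2 neighbours ≥ 2, starts repeating the rumor.
  Jo: 1 of 3 neighbours < 3, not yet.
Round 3 — no new spreads; cascade stops.

no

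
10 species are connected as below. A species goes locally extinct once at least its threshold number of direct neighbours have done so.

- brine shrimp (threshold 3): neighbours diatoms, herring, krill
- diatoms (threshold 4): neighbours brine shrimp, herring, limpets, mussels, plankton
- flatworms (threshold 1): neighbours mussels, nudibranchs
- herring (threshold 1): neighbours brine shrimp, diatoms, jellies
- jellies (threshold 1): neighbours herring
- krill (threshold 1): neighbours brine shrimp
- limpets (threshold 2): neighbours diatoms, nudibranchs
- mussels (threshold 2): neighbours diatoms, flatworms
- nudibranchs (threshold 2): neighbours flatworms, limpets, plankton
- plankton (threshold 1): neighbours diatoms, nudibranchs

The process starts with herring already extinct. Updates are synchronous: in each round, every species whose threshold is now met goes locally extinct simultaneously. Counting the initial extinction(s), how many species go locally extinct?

2

Round 1 — herring goes locally extinct (initial).
Round 2 — checking thresholds:
  brine shrimp: 1 of 3 neighbours < 3, not yet.
  diatoms: 1 of 5 neighbours < 4, not yet.
  jellies: 1 of 1 neighbours ≥ 1, goes locally extinct.
Round 3 — no new extinctions; cascade stops.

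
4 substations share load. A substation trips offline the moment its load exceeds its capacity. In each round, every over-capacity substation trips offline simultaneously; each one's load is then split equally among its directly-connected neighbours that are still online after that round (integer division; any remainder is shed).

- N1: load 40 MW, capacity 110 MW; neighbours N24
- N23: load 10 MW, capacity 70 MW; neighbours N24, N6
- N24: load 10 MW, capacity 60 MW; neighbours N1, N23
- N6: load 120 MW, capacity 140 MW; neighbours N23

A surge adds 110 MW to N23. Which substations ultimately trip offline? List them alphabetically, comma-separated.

Round 1 — N23 at 120 > 70. N23 trips offline.
  N23 sheds 120 MW to N24, N6: 60 each.
    N24: 10+60 = 70 > 60
    N6: 120+60 = 180 > 140
Round 2 — N24, N6 trip offline.
  N24 sheds 70 MW to N1: 70 each.
    N1: 40+70 = 110 ≤ 110
  N6 sheds 180 MW: no online neighbours, lost.
No further trips.

N23, N24, N6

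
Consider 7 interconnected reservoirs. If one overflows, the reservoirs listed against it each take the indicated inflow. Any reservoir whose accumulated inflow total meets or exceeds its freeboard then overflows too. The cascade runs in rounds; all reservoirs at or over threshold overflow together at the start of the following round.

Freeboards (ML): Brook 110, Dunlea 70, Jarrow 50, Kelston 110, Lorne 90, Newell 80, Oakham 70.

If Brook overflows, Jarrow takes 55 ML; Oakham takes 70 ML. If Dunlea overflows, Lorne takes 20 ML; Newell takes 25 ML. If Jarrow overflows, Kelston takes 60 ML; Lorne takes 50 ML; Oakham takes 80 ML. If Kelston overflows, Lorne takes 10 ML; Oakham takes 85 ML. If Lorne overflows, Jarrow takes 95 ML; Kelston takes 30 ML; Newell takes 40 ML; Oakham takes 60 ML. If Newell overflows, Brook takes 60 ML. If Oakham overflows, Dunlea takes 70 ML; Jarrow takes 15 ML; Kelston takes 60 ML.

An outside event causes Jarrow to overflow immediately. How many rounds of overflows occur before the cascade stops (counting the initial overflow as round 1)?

Round 1 — Jarrow overflows (initial).
  Kelston: +60 → 60 < 110
  Lorne: +50 → 50 < 90
  Oakham: +80 → 80 ≥ 70
Round 2 — Oakham overflows.
  Dunlea: +70 → 70 ≥ 70
  Kelston: +60 → 120 ≥ 110
Round 3 — Dunlea, Kelston overflow.
  Lorne: +20+10 → 80 < 90
  Newell: +25 → 25 < 80
No further overflows.

3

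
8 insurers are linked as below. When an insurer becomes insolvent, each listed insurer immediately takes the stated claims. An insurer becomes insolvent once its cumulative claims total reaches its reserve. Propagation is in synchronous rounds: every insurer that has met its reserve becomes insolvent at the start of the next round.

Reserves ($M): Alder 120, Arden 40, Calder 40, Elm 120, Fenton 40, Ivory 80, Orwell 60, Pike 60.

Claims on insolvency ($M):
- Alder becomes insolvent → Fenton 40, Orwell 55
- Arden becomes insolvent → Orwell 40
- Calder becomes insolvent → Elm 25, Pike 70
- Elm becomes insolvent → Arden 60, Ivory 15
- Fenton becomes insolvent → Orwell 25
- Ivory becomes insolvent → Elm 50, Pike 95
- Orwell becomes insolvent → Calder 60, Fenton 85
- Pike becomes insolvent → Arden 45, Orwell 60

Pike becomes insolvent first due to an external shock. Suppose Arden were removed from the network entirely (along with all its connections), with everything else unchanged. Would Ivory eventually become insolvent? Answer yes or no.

no

With Arden removed:
Round 1 — Pike becomes insolvent (initial).
  Orwell: +60 → 60 ≥ 60
Round 2 — Orwell becomes insolvent.
  Calder: +60 → 60 ≥ 40
  Fenton: +85 → 85 ≥ 40
Round 3 — Calder, Fenton become insolvent.
  Elm: +25 → 25 < 120
No further insolvencies.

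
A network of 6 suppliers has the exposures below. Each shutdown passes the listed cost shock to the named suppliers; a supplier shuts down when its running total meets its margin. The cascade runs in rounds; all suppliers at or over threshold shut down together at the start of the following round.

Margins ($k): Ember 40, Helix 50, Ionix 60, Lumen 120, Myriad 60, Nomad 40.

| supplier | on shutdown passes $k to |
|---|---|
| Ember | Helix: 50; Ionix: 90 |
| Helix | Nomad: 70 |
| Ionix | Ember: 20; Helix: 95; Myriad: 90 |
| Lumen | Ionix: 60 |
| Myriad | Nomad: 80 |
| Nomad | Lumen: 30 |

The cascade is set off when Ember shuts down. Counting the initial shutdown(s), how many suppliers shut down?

Round 1 — Ember shuts down (initial).
  Helix: +50 → 50 ≥ 50
  Ionix: +90 → 90 ≥ 60
Round 2 — Helix, Ionix shut down.
  Myriad: +90 → 90 ≥ 60
  Nomad: +70 → 70 ≥ 40
Round 3 — Myriad, Nomad shut down.
  Lumen: +30 → 30 < 120
No further shutdowns.

5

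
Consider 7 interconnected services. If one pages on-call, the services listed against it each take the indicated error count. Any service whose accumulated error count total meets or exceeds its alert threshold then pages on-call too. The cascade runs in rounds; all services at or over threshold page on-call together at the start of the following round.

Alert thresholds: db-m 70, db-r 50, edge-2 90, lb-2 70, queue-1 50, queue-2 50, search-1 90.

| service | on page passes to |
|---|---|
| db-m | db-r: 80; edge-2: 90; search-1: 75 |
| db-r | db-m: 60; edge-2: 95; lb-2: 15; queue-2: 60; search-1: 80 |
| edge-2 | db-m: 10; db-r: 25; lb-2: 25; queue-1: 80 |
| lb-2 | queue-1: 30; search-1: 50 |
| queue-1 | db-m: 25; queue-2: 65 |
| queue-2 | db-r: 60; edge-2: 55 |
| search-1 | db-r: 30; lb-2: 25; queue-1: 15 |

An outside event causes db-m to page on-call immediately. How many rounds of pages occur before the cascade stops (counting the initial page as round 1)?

Round 1 — db-m pages on-call (initial).
  db-r: +80 → 80 ≥ 50
  edge-2: +90 → 90 ≥ 90
  search-1: +75 → 75 < 90
Round 2 — db-r, edge-2 page on-call.
  lb-2: +15+25 → 40 < 70
  queue-1: +80 → 80 ≥ 50
  queue-2: +60 → 60 ≥ 50
  search-1: +80 → 155 ≥ 90
Round 3 — queue-1, queue-2, search-1 page on-call.
  lb-2: +25 → 65 < 70
No further pages.

3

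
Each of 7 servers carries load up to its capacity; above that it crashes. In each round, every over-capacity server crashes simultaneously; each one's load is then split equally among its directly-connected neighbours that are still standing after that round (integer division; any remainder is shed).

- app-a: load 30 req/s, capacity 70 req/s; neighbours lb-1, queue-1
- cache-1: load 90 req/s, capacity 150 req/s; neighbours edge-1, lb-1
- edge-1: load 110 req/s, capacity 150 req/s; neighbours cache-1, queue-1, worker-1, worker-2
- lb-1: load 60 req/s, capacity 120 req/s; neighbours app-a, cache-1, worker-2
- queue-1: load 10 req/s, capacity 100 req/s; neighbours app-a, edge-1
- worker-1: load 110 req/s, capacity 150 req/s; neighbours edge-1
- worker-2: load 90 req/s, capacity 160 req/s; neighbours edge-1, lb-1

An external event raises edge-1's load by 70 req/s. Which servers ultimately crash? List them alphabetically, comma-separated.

edge-1, worker-1

Round 1 — edge-1 at 180 > 150. edge-1 crashes.
  edge-1 sheds 180 req/s to cache-1, queue-1, worker-1, worker-2: 45 each.
    cache-1: 90+45 = 135 ≤ 150
    queue-1: 10+45 = 55 ≤ 100
    worker-1: 110+45 = 155 > 150
    worker-2: 90+45 = 135 ≤ 160
Round 2 — worker-1 crashes.
  worker-1 sheds 155 req/s: no online neighbours, lost.
No further crashes.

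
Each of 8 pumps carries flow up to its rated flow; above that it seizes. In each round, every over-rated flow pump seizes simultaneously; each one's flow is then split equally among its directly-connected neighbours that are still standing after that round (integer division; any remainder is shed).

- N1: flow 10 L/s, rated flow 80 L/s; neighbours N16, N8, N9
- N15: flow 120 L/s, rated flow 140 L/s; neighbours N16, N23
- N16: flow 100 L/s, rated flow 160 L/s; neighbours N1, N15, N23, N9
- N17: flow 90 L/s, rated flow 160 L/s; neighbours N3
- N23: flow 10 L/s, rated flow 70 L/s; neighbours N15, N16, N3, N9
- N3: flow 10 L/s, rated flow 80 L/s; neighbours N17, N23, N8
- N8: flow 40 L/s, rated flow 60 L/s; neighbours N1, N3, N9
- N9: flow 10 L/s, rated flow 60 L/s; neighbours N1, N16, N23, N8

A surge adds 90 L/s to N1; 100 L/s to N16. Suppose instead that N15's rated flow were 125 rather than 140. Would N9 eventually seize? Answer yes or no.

yes

With N15's rated flow at 125:
Round 1 — N1 at 100 > 80; N16 at 200 > 160. N1, N16 seize.
  N1 sheds 100 L/s to N8, N9: 50 each.
    N8: 40+50 = 90 > 60
    N9: 10+50 = 60 ≤ 60
  N16 sheds 200 L/s to N15, N23, N9: 66 each (2 lost).
    N15: 120+66 = 186 > 125
    N23: 10+66 = 76 > 70
    N9: 60+66 = 126 > 60
Round 2 — N15, N23, N8, N9 seize.
  N15 sheds 186 L/s: no online neighbours, lost.
  N23 sheds 76 L/s to N3: 76 each.
    N3: 10+76 = 86 > 80
  N8 sheds 90 L/s to N3: 90 each.
    N3: 86+90 = 176 > 80
  N9 sheds 126 L/s: no online neighbours, lost.
Round 3 — N3 seizes.
  N3 sheds 176 L/s to N17: 176 each.
    N17: 90+176 = 266 > 160
Round 4 — N17 seizes.
  N17 sheds 266 L/s: no online neighbours, lost.
No further seizures.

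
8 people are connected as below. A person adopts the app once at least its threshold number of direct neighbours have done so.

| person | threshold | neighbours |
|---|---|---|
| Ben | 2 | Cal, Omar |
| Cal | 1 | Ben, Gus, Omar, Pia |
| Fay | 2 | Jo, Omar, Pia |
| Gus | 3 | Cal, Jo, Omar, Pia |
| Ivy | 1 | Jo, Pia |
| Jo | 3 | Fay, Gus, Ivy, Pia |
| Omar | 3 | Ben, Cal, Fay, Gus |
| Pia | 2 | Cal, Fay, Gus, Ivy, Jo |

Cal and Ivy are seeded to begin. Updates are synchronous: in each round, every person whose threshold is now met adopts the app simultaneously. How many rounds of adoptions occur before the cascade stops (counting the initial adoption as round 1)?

2

Round 1 — Cal, Ivy adopt the app (initial).
Round 2 — checking thresholds:
  Ben: 1 of 2 neighbours < 2, not yet.
  Gus: 1 of 4 neighbours < 3, not yet.
  Jo: 1 of 4 neighbours < 3, not yet.
  Omar: 1 of 4 neighbours < 3, not yet.
  Pia: 2 of 5 neighbours ≥ 2, adopts the app.
Round 3 — no new adoptions; cascade stops.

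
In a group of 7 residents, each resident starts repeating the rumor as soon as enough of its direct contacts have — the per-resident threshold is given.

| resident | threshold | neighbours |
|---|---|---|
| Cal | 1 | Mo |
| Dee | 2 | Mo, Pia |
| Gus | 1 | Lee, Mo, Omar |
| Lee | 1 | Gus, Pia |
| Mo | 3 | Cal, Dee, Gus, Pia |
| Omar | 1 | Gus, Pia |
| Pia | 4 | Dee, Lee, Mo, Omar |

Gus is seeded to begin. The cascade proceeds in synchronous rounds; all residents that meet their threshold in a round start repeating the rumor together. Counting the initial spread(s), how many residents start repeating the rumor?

3

Round 1 — Gus starts repeating the rumor (initial).
Round 2 — checking thresholds:
  Lee: 1 of 2 neighbours ≥ 1, starts repeating the rumor.
  Mo: 1 of 4 neighbours < 3, holds.
  Omar: 1 of 2 neighbours ≥ 1, starts repeating the rumor.
Round 3 — no new spreads; cascade stops.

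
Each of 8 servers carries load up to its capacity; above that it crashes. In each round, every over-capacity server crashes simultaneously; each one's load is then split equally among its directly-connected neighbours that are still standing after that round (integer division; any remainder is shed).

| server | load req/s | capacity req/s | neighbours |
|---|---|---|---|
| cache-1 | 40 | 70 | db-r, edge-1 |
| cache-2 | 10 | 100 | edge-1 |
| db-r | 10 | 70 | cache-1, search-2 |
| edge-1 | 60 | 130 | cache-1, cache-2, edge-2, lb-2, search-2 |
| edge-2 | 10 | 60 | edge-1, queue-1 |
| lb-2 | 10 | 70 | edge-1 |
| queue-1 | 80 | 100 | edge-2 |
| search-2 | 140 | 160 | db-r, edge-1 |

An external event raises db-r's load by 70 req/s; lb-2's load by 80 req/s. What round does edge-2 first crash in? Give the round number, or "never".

3

Round 1 — db-r at 80 > 70; lb-2 at 90 > 70. db-r, lb-2 crash.
  db-r sheds 80 req/s to cache-1, search-2: 40 each.
    cache-1: 40+40 = 80 > 70
    search-2: 140+40 = 180 > 160
  lb-2 sheds 90 req/s to edge-1: 90 each.
    edge-1: 60+90 = 150 > 130
Round 2 — cache-1, edge-1, search-2 crash.
  cache-1 sheds 80 req/s: no online neighbours, lost.
  edge-1 sheds 150 req/s to cache-2, edge-2: 75 each.
    cache-2: 10+75 = 85 ≤ 100
    edge-2: 10+75 = 85 > 60
  search-2 sheds 180 req/s: no online neighbours, lost.
Round 3 — edge-2 crashes.
  edge-2 sheds 85 req/s to queue-1: 85 each.
    queue-1: 80+85 = 165 > 100
Round 4 — queue-1 crashes.
  queue-1 sheds 165 req/s: no online neighbours, lost.
No further crashes.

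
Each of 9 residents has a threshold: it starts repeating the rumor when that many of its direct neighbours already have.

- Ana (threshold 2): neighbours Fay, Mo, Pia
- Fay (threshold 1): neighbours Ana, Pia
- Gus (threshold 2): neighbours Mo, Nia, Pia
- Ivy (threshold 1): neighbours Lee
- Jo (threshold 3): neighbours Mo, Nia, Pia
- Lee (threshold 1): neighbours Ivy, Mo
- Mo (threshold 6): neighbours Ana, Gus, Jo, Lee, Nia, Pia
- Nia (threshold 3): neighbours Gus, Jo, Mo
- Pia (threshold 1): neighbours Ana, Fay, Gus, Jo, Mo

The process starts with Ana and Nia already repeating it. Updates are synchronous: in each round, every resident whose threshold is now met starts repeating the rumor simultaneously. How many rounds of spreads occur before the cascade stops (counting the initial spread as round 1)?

Round 1 — Ana, Nia start repeating the rumor (initial).
Round 2 — checking thresholds:
  Fay: 1 of 2 neighbours ≥ 1, starts repeating the rumor.
  Gus: 1 of 3 neighbours < 2, below threshold.
  Jo: 1 of 3 neighbours < 3, below threshold.
  Mo: 2 of 6 neighbours < 6, below threshold.
  Pia: 1 of 5 neighbours ≥ 1, starts repeating the rumor.
Round 3 — checking thresholds:
  Gus: 2 of 3 neighbours ≥ 2, starts repeating the rumor.
  Jo: 2 of 3 neighbours < 3, below threshold.
  Mo: 3 of 6 neighbours < 6, below threshold.
Round 4 — no new spreads; cascade stops.

3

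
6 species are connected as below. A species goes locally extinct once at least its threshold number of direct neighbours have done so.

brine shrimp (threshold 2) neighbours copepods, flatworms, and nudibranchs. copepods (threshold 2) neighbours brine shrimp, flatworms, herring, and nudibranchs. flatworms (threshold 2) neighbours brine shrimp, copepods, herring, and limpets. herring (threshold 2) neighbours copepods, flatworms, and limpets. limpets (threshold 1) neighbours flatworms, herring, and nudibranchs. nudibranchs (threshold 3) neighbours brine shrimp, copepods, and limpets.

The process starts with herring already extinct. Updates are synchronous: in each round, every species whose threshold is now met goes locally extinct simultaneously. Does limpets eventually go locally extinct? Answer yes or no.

yes

Round 1 — herring goes locally extinct (initial).
Round 2 — checking thresholds:
  copepods: 1 of 4 neighbours < 2, holds.
  flatworms: 1 of 4 neighbours < 2, holds.
  limpets: 1 of 3 neighbours ≥ 1, goes locally extinct.
Round 3 — checking thresholds:
  copepods: 1 of 4 neighbours < 2, holds.
  flatworms: 2 of 4 neighbours ≥ 2, goes locally extinct.
  nudibranchs: 1 of 3 neighbours < 3, holds.
Round 4 — checking thresholds:
  brine shrimp: 1 of 3 neighbours < 2, holds.
  copepods: 2 of 4 neighbours ≥ 2, goes locally extinct.
  nudibranchs: 1 of 3 neighbours < 3, holds.
Round 5 — checking thresholds:
  brine shrimp: 2 of 3 neighbours ≥ 2, goes locally extinct.
  nudibranchs: 2 of 3 neighbours < 3, holds.
Round 6 — checking thresholds:
  nudibranchs: 3 of 3 neighbours ≥ 3, goes locally extinct.
Round 7 — no new extinctions; cascade stops.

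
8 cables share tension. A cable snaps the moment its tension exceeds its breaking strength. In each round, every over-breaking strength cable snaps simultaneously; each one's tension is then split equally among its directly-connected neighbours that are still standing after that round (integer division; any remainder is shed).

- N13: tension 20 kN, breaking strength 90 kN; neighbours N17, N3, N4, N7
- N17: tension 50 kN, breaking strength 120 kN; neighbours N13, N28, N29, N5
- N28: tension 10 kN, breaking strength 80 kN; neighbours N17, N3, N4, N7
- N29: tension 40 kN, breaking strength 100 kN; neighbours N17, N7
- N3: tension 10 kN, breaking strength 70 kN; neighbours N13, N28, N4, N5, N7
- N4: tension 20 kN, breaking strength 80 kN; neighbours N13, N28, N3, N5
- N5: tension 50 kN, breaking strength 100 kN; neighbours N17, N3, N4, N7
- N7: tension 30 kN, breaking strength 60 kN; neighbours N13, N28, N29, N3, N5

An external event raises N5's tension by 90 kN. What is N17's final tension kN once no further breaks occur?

Round 1 — N5 at 140 > 100. N5 snaps.
  N5 sheds 140 kN to N17, N3, N4, N7: 35 each.
    N17: 50+35 = 85 ≤ 120
    N3: 10+35 = 45 ≤ 70
    N4: 20+35 = 55 ≤ 80
    N7: 30+35 = 65 > 60
Round 2 — N7 snaps.
  N7 sheds 65 kN to N13, N28, N29, N3: 16 each (1 lost).
    N13: 20+16 = 36 ≤ 90
    N28: 10+16 = 26 ≤ 80
    N29: 40+16 = 56 ≤ 100
    N3: 45+16 = 61 ≤ 70
No further breaks.

85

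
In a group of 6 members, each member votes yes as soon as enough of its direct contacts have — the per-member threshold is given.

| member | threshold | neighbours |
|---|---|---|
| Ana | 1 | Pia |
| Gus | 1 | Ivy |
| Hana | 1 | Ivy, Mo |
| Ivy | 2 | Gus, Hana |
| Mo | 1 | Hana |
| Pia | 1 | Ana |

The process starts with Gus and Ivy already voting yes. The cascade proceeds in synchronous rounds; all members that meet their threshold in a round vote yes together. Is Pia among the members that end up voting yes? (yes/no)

Round 1 — Gus, Ivy vote yes (initial).
Round 2 — checking thresholds:
  Hana: 1 of 2 neighbours ≥ 1, votes yes.
Round 3 — checking thresholds:
  Mo: 1 of 1 neighbours ≥ 1, votes yes.
Round 4 — no new yes votes; cascade stops.

no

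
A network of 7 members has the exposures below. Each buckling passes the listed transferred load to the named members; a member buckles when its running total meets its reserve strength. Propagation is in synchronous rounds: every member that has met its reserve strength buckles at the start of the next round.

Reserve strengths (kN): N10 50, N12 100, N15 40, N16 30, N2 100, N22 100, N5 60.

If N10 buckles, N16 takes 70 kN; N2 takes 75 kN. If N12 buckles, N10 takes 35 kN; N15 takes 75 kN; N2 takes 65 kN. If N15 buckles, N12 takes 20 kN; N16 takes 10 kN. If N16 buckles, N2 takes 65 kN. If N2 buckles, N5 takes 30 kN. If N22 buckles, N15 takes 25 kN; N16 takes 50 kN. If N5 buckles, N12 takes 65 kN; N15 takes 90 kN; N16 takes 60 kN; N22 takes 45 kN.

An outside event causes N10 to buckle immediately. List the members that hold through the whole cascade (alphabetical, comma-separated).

N12, N15, N22, N5

Round 1 — N10 buckles (initial).
  N16: +70 → 70 ≥ 30
  N2: +75 → 75 < 100
Round 2 — N16 buckles.
  N2: +65 → 140 ≥ 100
Round 3 — N2 buckles.
  N5: +30 → 30 < 60
No further bucklings.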